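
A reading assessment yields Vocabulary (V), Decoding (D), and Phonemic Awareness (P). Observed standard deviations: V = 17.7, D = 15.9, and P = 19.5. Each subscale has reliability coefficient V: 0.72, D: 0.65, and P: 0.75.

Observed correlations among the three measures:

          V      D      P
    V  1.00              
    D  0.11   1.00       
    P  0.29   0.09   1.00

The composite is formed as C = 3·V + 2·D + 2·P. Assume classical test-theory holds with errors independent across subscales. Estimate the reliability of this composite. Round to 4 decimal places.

Var(C) = 3²·17.7² + 2²·15.9² + 2²·19.5² + 2·[6·17.7·15.9·0.11 + 6·17.7·19.5·0.29 + 4·15.9·19.5·0.09] = 5351.85 + 1795.85 = 7147.7.
Because errors are independent across components, Cov(Tᵢ,Tⱼ) = Cov(Xᵢ,Xⱼ); the off-diagonal part of the true-score variance is the same as above.
True-score variance = [3²·17.7²·0.72 + 2²·15.9²·0.65 + 2²·19.5²·0.75] + 1795.85 = 3828.18 + 1795.85 = 5624.02.
Reliability = 5624.02 / 7147.7 = 0.7868.

0.7868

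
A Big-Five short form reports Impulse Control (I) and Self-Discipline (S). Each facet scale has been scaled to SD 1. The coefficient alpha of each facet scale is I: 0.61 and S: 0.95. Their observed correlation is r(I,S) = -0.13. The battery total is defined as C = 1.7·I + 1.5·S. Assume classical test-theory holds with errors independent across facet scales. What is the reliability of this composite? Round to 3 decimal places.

0.723

Var(C) = 1.7² + 1.5² + 2·[2.55·(-0.13)] = 5.14 − 0.663 = 4.477.
With uncorrelated errors the cross-covariances are all true-score covariance, so they carry over unchanged; only the diagonal terms shrink to ρᵢσᵢ².
True-score variance = [1.7²·0.61 + 1.5²·0.95] − 0.663 = 3.9004 − 0.663 = 3.2374.
Reliability = 3.2374 / 4.477 = 0.723.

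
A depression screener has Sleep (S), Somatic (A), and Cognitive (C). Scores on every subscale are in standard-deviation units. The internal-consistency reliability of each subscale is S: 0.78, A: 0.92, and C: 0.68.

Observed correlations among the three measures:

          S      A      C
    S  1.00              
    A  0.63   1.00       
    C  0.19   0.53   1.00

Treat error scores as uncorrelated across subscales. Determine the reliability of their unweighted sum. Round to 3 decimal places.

Var(S+A+C) = 3 + 2·[0.63 + 0.19 + 0.53] = 3 + 2.7 = 5.7.
With uncorrelated errors the cross-covariances are all true-score covariance, so they carry over unchanged; only the diagonal terms shrink to ρᵢσᵢ².
True-score variance = [0.78 + 0.92 + 0.68] + 2.7 = 2.38 + 2.7 = 5.08.
Reliability = 5.08 / 5.7 = 0.891.

0.891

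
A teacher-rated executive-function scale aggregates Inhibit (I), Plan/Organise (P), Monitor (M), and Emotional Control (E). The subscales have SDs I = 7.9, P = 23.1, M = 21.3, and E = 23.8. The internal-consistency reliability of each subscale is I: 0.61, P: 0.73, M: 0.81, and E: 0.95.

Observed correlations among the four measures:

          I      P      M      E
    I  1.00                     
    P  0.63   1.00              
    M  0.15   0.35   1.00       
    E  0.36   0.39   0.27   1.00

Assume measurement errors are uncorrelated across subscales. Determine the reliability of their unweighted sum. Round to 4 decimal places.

0.9081

Var(I+P+M+E) = 7.9² + 23.1² + 21.3² + 23.8² + 2·[7.9·23.1·0.63 + 7.9·21.3·0.15 + 7.9·23.8·0.36 + 23.1·21.3·0.35 + 23.1·23.8·0.39 + 21.3·23.8·0.27] = 1616.15 + 1462.79 = 3078.94.
Because errors are independent across components, Cov(Tᵢ,Tⱼ) = Cov(Xᵢ,Xⱼ); the off-diagonal part of the true-score variance is the same as above.
True-score variance = [7.9²·0.61 + 23.1²·0.73 + 21.3²·0.81 + 23.8²·0.95] + 1462.79 = 1333.21 + 1462.79 = 2796.
Reliability = 2796 / 3078.94 = 0.9081.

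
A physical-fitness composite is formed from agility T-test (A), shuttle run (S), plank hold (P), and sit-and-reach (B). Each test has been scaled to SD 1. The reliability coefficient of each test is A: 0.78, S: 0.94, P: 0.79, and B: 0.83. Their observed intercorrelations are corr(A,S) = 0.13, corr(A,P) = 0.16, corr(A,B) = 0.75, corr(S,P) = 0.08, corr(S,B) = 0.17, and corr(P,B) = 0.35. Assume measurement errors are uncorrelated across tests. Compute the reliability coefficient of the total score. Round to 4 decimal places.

0.9093

Var(A+S+P+B) = 4 + 2·[0.13 + 0.16 + 0.75 + 0.08 + 0.17 + 0.35] = 4 + 3.28 = 7.28.
With uncorrelated errors the cross-covariances are all true-score covariance, so they carry over unchanged; only the diagonal terms shrink to ρᵢσᵢ².
True-score variance = [0.78 + 0.94 + 0.79 + 0.83] + 3.28 = 3.34 + 3.28 = 6.62.
Reliability = 6.62 / 7.28 = 0.9093.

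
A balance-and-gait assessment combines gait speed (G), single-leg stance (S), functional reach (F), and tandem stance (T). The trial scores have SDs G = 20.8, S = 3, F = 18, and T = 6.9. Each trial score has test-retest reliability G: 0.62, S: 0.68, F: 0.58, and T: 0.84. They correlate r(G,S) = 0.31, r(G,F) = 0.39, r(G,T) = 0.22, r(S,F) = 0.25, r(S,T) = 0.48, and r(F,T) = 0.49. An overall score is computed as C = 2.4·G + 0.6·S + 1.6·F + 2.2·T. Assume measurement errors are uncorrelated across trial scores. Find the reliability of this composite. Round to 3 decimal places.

0.760

Var(C) = 2.4²·20.8² + 0.6²·3² + 1.6²·18² + 2.2²·6.9² + 2·[1.44·20.8·3·0.31 + 3.84·20.8·18·0.39 + 5.28·20.8·6.9·0.22 + 0.96·3·18·0.25 + 1.32·3·6.9·0.48 + 3.52·18·6.9·0.49] = 3555.12 + 1991.13 = 5546.25.
With uncorrelated errors the cross-covariances are all true-score covariance, so they carry over unchanged; only the diagonal terms shrink to ρᵢσᵢ².
True-score variance = [2.4²·20.8²·0.62 + 0.6²·3²·0.68 + 1.6²·18²·0.58 + 2.2²·6.9²·0.84] + 1991.13 = 2221.89 + 1991.13 = 4213.02.
Reliability = 4213.02 / 5546.25 = 0.760.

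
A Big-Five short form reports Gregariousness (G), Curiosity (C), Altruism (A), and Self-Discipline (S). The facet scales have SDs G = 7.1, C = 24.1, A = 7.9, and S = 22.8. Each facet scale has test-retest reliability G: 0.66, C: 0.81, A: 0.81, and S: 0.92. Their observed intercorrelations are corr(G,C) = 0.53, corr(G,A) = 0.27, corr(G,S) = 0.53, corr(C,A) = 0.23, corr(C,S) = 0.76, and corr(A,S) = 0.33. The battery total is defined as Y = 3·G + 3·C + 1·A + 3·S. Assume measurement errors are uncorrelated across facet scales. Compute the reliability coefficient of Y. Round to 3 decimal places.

0.930

Var(Y) = 3²·7.1² + 3²·24.1² + 7.9² + 3²·22.8² + 2·[9·7.1·24.1·0.53 + 3·7.1·7.9·0.27 + 9·7.1·22.8·0.53 + 3·24.1·7.9·0.23 + 9·24.1·22.8·0.76 + 3·7.9·22.8·0.33] = 10422 + 11403.9 = 21825.8.
Because errors are independent across components, Cov(Tᵢ,Tⱼ) = Cov(Xᵢ,Xⱼ); the off-diagonal part of the true-score variance is the same as above.
True-score variance = [3²·7.1²·0.66 + 3²·24.1²·0.81 + 7.9²·0.81 + 3²·22.8²·0.92] + 11403.9 = 8888.37 + 11403.9 = 20292.2.
Reliability = 20292.2 / 21825.8 = 0.930.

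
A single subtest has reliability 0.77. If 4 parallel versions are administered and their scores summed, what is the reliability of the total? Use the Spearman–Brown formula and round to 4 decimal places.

0.9305

ρ_k = kρ / (1 + (k−1)ρ) = 4·0.77 / (1 + 3·0.77) = 3.080 / 3.310 = 0.9305.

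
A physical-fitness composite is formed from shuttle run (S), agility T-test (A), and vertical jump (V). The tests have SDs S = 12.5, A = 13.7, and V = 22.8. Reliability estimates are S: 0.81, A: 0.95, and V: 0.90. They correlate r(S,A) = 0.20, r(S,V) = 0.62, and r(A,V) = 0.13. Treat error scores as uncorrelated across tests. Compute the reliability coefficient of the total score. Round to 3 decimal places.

Var(S+A+V) = 12.5² + 13.7² + 22.8² + 2·[12.5·13.7·0.20 + 12.5·22.8·0.62 + 13.7·22.8·0.13] = 863.78 + 503.114 = 1366.89.
With uncorrelated errors the cross-covariances are all true-score covariance, so they carry over unchanged; only the diagonal terms shrink to ρᵢσᵢ².
True-score variance = [12.5²·0.81 + 13.7²·0.95 + 22.8²·0.90] + 503.114 = 772.724 + 503.114 = 1275.84.
Reliability = 1275.84 / 1366.89 = 0.933.

0.933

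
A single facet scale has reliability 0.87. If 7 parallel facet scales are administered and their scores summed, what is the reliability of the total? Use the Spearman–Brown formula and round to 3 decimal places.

0.979

ρ_k = kρ / (1 + (k−1)ρ) = 7·0.87 / (1 + 6·0.87) = 6.090 / 6.220 = 0.979.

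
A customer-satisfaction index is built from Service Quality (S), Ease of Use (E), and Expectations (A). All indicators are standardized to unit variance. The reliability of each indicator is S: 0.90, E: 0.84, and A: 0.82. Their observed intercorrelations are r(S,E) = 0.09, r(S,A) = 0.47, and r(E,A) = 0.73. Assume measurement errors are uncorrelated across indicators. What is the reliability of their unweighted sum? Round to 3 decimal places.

0.921

Var(S+E+A) = 3 + 2·[0.09 + 0.47 + 0.73] = 3 + 2.58 = 5.58.
With uncorrelated errors the cross-covariances are all true-score covariance, so they carry over unchanged; only the diagonal terms shrink to ρᵢσᵢ².
True-score variance = [0.90 + 0.84 + 0.82] + 2.58 = 2.56 + 2.58 = 5.14.
Reliability = 5.14 / 5.58 = 0.921.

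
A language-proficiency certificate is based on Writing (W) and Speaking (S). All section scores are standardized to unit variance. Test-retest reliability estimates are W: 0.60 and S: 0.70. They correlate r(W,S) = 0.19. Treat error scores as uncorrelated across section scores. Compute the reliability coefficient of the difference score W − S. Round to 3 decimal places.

Var(W−S) = 1 + 1 − 2·0.19 = 2 − 0.38 = 1.62.
With uncorrelated errors the cross-covariances are all true-score covariance, so they carry over unchanged; only the diagonal terms shrink to ρᵢσᵢ².
True-score variance = [0.60 + 0.70] − 0.38 = 1.3 − 0.38 = 0.92.
Reliability = 0.92 / 1.62 = 0.568.

0.568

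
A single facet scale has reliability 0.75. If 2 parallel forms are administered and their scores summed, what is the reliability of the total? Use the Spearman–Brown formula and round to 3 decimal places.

ρ_k = kρ / (1 + (k−1)ρ) = 2·0.75 / (1 + 1·0.75) = 1.500 / 1.750 = 0.857.

0.857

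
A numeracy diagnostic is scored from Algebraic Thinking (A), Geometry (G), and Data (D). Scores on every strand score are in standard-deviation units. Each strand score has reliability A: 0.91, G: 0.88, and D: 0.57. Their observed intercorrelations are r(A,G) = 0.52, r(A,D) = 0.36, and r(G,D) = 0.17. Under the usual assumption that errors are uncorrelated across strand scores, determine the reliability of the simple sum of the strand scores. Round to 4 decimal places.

Var(A+G+D) = 3 + 2·[0.52 + 0.36 + 0.17] = 3 + 2.1 = 5.1.
Under uncorrelated errors the observed covariances equal the true-score covariances, so only the own-variance terms attenuate.
True-score variance = [0.91 + 0.88 + 0.57] + 2.1 = 2.36 + 2.1 = 4.46.
Reliability = 4.46 / 5.1 = 0.8745.

0.8745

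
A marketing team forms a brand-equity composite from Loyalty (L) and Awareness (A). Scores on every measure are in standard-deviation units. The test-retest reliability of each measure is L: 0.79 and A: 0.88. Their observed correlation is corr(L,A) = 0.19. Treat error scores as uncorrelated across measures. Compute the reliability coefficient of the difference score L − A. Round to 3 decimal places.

0.796

Var(L−A) = 1 + 1 − 2·0.19 = 2 − 0.38 = 1.62.
Under uncorrelated errors the observed covariances equal the true-score covariances, so only the own-variance terms attenuate.
True-score variance = [0.79 + 0.88] − 0.38 = 1.67 − 0.38 = 1.29.
Reliability = 1.29 / 1.62 = 0.796.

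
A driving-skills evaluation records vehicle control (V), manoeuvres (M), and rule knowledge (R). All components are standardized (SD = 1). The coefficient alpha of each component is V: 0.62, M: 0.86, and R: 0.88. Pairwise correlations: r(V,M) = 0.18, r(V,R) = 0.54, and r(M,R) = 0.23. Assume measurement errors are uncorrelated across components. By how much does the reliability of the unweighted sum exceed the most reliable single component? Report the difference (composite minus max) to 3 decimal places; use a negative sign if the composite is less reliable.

-0.011

Var(sum) = 3 + 1.9 = 4.9; true-score variance = 2.36 + 1.9 = 4.26; composite reliability = 0.8694.
Max component reliability = 0.8800.
Difference = 0.8694 − 0.8800 = -0.011.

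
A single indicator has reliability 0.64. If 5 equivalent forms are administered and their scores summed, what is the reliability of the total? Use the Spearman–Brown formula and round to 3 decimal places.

ρ_k = kρ / (1 + (k−1)ρ) = 5·0.64 / (1 + 4·0.64) = 3.200 / 3.560 = 0.899.

0.899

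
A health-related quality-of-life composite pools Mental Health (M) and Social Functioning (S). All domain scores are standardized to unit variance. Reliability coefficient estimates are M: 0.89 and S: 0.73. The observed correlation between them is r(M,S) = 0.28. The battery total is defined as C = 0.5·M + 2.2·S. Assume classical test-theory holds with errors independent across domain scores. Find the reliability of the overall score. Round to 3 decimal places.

Var(C) = 0.5² + 2.2² + 2·[1.1·0.28] = 5.09 + 0.616 = 5.706.
Because errors are independent across components, Cov(Tᵢ,Tⱼ) = Cov(Xᵢ,Xⱼ); the off-diagonal part of the true-score variance is the same as above.
True-score variance = [0.5²·0.89 + 2.2²·0.73] + 0.616 = 3.7557 + 0.616 = 4.3717.
Reliability = 4.3717 / 5.706 = 0.766.

0.766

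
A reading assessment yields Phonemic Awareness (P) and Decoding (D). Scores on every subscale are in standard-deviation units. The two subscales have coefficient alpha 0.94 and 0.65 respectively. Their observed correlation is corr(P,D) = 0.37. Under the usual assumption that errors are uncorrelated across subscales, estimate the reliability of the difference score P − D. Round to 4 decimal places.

Var(P−D) = 1 + 1 − 2·0.37 = 2 − 0.74 = 1.26.
Under uncorrelated errors the observed covariances equal the true-score covariances, so only the own-variance terms attenuate.
True-score variance = [0.94 + 0.65] − 0.74 = 1.59 − 0.74 = 0.85.
Reliability = 0.85 / 1.26 = 0.6746.

0.6746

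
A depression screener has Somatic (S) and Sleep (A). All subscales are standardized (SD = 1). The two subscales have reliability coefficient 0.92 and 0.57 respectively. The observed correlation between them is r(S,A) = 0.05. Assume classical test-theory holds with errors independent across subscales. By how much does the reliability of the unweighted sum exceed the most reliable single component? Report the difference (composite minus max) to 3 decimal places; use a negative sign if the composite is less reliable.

-0.163

Var(sum) = 2 + 0.1 = 2.1; true-score variance = 1.49 + 0.1 = 1.59; composite reliability = 0.7571.
Max component reliability = 0.9200.
Difference = 0.7571 − 0.9200 = -0.163.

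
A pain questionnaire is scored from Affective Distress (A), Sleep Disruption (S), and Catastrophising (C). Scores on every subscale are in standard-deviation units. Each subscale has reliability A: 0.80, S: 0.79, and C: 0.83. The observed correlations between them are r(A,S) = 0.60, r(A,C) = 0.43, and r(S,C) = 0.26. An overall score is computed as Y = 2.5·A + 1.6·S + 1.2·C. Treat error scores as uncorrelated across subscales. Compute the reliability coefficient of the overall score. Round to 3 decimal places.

Var(Y) = 2.5² + 1.6² + 1.2² + 2·[4·0.60 + 3·0.43 + 1.92·0.26] = 10.25 + 8.3784 = 18.6284.
Under uncorrelated errors the observed covariances equal the true-score covariances, so only the own-variance terms attenuate.
True-score variance = [2.5²·0.80 + 1.6²·0.79 + 1.2²·0.83] + 8.3784 = 8.2176 + 8.3784 = 16.596.
Reliability = 16.596 / 18.6284 = 0.891.

0.891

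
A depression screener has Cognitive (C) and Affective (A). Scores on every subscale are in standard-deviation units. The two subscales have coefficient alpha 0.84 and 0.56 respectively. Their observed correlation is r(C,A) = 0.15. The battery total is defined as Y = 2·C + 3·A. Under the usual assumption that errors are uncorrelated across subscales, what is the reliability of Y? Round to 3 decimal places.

Var(Y) = 2² + 3² + 2·[6·0.15] = 13 + 1.8 = 14.8.
Because errors are independent across components, Cov(Tᵢ,Tⱼ) = Cov(Xᵢ,Xⱼ); the off-diagonal part of the true-score variance is the same as above.
True-score variance = [2²·0.84 + 3²·0.56] + 1.8 = 8.4 + 1.8 = 10.2.
Reliability = 10.2 / 14.8 = 0.689.

0.689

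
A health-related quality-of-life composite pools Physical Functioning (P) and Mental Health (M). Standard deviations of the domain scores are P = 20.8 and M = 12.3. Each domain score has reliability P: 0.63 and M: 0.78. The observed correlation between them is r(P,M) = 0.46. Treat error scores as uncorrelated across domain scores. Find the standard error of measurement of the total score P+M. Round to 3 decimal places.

13.905

Var(total) = 583.93 + 235.373 = 819.303.
True-score variance = 390.569 + 235.373 = 625.942, so reliability = 0.7640.
Error variance = 819.303 − 625.942 = 193.361; SEM = √193.361 = 13.905.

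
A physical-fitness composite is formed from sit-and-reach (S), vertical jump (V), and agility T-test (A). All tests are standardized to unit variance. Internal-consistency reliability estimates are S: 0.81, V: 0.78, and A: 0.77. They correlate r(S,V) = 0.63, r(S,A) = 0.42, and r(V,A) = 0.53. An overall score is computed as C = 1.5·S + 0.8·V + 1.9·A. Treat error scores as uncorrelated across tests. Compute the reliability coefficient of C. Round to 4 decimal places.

0.8836

Var(C) = 1.5² + 0.8² + 1.9² + 2·[1.2·0.63 + 2.85·0.42 + 1.52·0.53] = 6.5 + 5.5172 = 12.0172.
With uncorrelated errors the cross-covariances are all true-score covariance, so they carry over unchanged; only the diagonal terms shrink to ρᵢσᵢ².
True-score variance = [1.5²·0.81 + 0.8²·0.78 + 1.9²·0.77] + 5.5172 = 5.1014 + 5.5172 = 10.6186.
Reliability = 10.6186 / 12.0172 = 0.8836.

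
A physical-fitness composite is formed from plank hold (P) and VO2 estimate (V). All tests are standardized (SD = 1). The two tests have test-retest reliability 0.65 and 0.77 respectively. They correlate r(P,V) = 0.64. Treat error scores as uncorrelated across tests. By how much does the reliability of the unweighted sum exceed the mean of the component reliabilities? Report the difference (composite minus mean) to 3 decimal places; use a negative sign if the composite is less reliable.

Var(sum) = 2 + 1.28 = 3.28; true-score variance = 1.42 + 1.28 = 2.7; composite reliability = 0.8232.
Mean component reliability = 0.7100.
Difference = 0.8232 − 0.7100 = 0.113.

0.113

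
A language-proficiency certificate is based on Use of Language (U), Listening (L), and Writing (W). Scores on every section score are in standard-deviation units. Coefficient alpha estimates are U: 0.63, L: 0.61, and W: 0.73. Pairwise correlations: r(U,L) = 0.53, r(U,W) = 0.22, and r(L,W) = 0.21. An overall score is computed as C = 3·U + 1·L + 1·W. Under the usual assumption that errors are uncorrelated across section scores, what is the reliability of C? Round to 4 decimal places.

0.7494

Var(C) = 3² + 1 + 1 + 2·[3·0.53 + 3·0.22 + 0.21] = 11 + 4.92 = 15.92.
With uncorrelated errors the cross-covariances are all true-score covariance, so they carry over unchanged; only the diagonal terms shrink to ρᵢσᵢ².
True-score variance = [3²·0.63 + 0.61 + 0.73] + 4.92 = 7.01 + 4.92 = 11.93.
Reliability = 11.93 / 15.92 = 0.7494.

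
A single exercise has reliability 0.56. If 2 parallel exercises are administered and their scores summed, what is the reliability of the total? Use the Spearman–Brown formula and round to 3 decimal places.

ρ_k = kρ / (1 + (k−1)ρ) = 2·0.56 / (1 + 1·0.56) = 1.120 / 1.560 = 0.718.

0.718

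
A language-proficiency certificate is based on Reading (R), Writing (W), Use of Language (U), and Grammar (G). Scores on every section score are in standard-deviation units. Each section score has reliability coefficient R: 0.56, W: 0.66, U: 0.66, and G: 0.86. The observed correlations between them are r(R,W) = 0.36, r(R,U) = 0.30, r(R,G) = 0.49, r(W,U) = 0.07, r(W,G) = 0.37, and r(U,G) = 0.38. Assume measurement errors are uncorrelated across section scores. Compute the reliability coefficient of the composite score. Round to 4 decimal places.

0.8413

Var(R+W+U+G) = 4 + 2·[0.36 + 0.30 + 0.49 + 0.07 + 0.37 + 0.38] = 4 + 3.94 = 7.94.
With uncorrelated errors the cross-covariances are all true-score covariance, so they carry over unchanged; only the diagonal terms shrink to ρᵢσᵢ².
True-score variance = [0.56 + 0.66 + 0.66 + 0.86] + 3.94 = 2.74 + 3.94 = 6.68.
Reliability = 6.68 / 7.94 = 0.8413.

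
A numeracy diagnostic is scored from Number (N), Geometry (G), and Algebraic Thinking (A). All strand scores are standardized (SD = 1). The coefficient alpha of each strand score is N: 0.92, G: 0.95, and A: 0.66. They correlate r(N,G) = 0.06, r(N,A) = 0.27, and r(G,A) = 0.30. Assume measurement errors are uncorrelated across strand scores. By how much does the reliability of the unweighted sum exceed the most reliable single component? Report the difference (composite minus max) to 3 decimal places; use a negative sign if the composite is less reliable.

Var(sum) = 3 + 1.26 = 4.26; true-score variance = 2.53 + 1.26 = 3.79; composite reliability = 0.8897.
Max component reliability = 0.9500.
Difference = 0.8897 − 0.9500 = -0.060.

-0.060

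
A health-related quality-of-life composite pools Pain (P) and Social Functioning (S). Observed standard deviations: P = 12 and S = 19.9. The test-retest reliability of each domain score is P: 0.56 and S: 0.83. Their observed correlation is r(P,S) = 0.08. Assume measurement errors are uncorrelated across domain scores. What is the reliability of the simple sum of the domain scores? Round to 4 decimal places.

0.7740

Var(P+S) = 12² + 19.9² + 2·[12·19.9·0.08] = 540.01 + 38.208 = 578.218.
With uncorrelated errors the cross-covariances are all true-score covariance, so they carry over unchanged; only the diagonal terms shrink to ρᵢσᵢ².
True-score variance = [12²·0.56 + 19.9²·0.83] + 38.208 = 409.328 + 38.208 = 447.536.
Reliability = 447.536 / 578.218 = 0.7740.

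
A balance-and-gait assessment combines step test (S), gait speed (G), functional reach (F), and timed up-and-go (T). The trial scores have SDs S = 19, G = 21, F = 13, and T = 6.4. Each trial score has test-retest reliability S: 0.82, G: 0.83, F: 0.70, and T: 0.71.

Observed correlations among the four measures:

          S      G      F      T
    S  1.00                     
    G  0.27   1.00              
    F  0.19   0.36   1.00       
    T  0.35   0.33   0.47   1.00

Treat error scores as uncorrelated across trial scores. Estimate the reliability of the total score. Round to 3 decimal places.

Var(S+G+F+T) = 19² + 21² + 13² + 6.4² + 2·[19·21·0.27 + 19·13·0.19 + 19·6.4·0.35 + 21·13·0.36 + 21·6.4·0.33 + 13·6.4·0.47] = 1011.96 + 757.912 = 1769.87.
Under uncorrelated errors the observed covariances equal the true-score covariances, so only the own-variance terms attenuate.
True-score variance = [19²·0.82 + 21²·0.83 + 13²·0.70 + 6.4²·0.71] + 757.912 = 809.432 + 757.912 = 1567.34.
Reliability = 1567.34 / 1769.87 = 0.886.

0.886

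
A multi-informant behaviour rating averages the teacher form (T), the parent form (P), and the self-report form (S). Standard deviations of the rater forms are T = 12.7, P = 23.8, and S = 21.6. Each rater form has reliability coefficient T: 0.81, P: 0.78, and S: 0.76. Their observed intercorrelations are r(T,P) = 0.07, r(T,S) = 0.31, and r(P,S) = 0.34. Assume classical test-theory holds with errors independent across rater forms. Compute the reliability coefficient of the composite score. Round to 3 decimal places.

0.848

Var(T+P+S) = 12.7² + 23.8² + 21.6² + 2·[12.7·23.8·0.07 + 12.7·21.6·0.31 + 23.8·21.6·0.34] = 1194.29 + 561.969 = 1756.26.
Under uncorrelated errors the observed covariances equal the true-score covariances, so only the own-variance terms attenuate.
True-score variance = [12.7²·0.81 + 23.8²·0.78 + 21.6²·0.76] + 561.969 = 927.054 + 561.969 = 1489.02.
Reliability = 1489.02 / 1756.26 = 0.848.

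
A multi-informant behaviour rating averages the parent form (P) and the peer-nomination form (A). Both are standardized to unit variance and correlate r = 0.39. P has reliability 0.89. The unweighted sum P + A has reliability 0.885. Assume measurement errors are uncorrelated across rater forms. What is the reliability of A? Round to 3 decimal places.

0.790

Var(P+A) = 2 + 2·0.39 = 2.780.
True-score variance = ρ_P + ρ_A + 2·0.39, so 0.885 = (0.89 + ρ_A + 0.78) / 2.780.
ρ_A = 0.885·2.780 − 0.89 − 0.78 = 0.790.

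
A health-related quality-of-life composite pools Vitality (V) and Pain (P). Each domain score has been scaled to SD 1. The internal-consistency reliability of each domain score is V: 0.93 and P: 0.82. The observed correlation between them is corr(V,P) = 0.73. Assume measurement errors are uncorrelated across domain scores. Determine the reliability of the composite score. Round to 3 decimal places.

0.928

Var(V+P) = 2 + 2·[0.73] = 2 + 1.46 = 3.46.
Under uncorrelated errors the observed covariances equal the true-score covariances, so only the own-variance terms attenuate.
True-score variance = [0.93 + 0.82] + 1.46 = 1.75 + 1.46 = 3.21.
Reliability = 3.21 / 3.46 = 0.928.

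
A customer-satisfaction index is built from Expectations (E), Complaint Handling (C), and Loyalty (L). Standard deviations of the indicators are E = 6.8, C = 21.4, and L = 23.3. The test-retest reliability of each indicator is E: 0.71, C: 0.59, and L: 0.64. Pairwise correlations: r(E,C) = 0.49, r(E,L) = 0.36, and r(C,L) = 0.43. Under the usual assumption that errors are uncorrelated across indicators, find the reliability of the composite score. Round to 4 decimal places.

0.7711

Var(E+C+L) = 6.8² + 21.4² + 23.3² + 2·[6.8·21.4·0.49 + 6.8·23.3·0.36 + 21.4·23.3·0.43] = 1047.09 + 685.5 = 1732.59.
With uncorrelated errors the cross-covariances are all true-score covariance, so they carry over unchanged; only the diagonal terms shrink to ρᵢσᵢ².
True-score variance = [6.8²·0.71 + 21.4²·0.59 + 23.3²·0.64] + 685.5 = 650.476 + 685.5 = 1335.98.
Reliability = 1335.98 / 1732.59 = 0.7711.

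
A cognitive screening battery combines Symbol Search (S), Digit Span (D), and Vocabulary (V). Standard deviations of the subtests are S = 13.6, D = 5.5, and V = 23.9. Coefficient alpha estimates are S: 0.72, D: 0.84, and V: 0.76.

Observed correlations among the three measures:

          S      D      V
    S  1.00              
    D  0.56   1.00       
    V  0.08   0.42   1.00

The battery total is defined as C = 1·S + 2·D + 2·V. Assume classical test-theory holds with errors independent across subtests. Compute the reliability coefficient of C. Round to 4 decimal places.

0.8125

Var(C) = 13.6² + 2²·5.5² + 2²·23.9² + 2·[2·13.6·5.5·0.56 + 2·13.6·23.9·0.08 + 4·5.5·23.9·0.42] = 2590.8 + 713.237 = 3304.04.
Because errors are independent across components, Cov(Tᵢ,Tⱼ) = Cov(Xᵢ,Xⱼ); the off-diagonal part of the true-score variance is the same as above.
True-score variance = [13.6²·0.72 + 2²·5.5²·0.84 + 2²·23.9²·0.76] + 713.237 = 1971.29 + 713.237 = 2684.53.
Reliability = 2684.53 / 3304.04 = 0.8125.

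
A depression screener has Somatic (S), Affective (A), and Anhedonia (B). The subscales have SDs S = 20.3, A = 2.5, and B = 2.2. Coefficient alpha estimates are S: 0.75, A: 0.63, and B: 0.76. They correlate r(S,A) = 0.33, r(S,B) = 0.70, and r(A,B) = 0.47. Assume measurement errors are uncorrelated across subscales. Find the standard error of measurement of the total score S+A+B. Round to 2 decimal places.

10.32

Var(total) = 423.18 + 101.189 = 524.369.
True-score variance = 316.683 + 101.189 = 417.872, so reliability = 0.7969.
Error variance = 524.369 − 417.872 = 106.497; SEM = √106.497 = 10.32.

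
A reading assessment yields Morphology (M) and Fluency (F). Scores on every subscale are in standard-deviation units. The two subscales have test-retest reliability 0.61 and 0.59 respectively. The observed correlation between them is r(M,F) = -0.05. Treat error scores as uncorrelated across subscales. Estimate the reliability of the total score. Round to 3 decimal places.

0.579

Var(M+F) = 2 + 2·[(-0.05)] = 2 − 0.1 = 1.9.
Because errors are independent across components, Cov(Tᵢ,Tⱼ) = Cov(Xᵢ,Xⱼ); the off-diagonal part of the true-score variance is the same as above.
True-score variance = [0.61 + 0.59] − 0.1 = 1.2 − 0.1 = 1.1.
Reliability = 1.1 / 1.9 = 0.579.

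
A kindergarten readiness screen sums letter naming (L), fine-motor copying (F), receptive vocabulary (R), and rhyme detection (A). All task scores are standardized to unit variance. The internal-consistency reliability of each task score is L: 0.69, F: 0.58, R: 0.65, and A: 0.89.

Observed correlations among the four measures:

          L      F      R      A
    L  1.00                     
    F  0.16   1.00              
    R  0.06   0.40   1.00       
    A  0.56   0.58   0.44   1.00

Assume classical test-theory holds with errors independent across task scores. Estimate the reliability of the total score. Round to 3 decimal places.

0.858

Var(L+F+R+A) = 4 + 2·[0.16 + 0.06 + 0.56 + 0.40 + 0.58 + 0.44] = 4 + 4.4 = 8.4.
Under uncorrelated errors the observed covariances equal the true-score covariances, so only the own-variance terms attenuate.
True-score variance = [0.69 + 0.58 + 0.65 + 0.89] + 4.4 = 2.81 + 4.4 = 7.21.
Reliability = 7.21 / 8.4 = 0.858.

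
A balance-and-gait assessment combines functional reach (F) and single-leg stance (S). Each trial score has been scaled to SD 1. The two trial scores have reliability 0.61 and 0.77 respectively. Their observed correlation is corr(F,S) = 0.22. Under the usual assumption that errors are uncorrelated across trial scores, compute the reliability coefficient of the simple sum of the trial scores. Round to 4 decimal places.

Var(F+S) = 2 + 2·[0.22] = 2 + 0.44 = 2.44.
Because errors are independent across components, Cov(Tᵢ,Tⱼ) = Cov(Xᵢ,Xⱼ); the off-diagonal part of the true-score variance is the same as above.
True-score variance = [0.61 + 0.77] + 0.44 = 1.38 + 0.44 = 1.82.
Reliability = 1.82 / 2.44 = 0.7459.

0.7459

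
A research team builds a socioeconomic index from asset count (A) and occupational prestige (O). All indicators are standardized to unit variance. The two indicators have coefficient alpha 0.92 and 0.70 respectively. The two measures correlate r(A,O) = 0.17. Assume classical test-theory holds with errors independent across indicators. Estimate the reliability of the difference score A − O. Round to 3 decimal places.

0.771

Var(A−O) = 1 + 1 − 2·0.17 = 2 − 0.34 = 1.66.
Under uncorrelated errors the observed covariances equal the true-score covariances, so only the own-variance terms attenuate.
True-score variance = [0.92 + 0.70] − 0.34 = 1.62 − 0.34 = 1.28.
Reliability = 1.28 / 1.66 = 0.771.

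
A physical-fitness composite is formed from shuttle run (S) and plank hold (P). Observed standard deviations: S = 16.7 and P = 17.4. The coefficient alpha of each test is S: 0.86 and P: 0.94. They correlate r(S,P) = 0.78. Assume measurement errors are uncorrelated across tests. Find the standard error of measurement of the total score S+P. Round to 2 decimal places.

7.56

Var(total) = 581.65 + 453.305 = 1034.95.
True-score variance = 524.44 + 453.305 = 977.745, so reliability = 0.9447.
Error variance = 1034.95 − 977.745 = 57.2102; SEM = √57.2102 = 7.56.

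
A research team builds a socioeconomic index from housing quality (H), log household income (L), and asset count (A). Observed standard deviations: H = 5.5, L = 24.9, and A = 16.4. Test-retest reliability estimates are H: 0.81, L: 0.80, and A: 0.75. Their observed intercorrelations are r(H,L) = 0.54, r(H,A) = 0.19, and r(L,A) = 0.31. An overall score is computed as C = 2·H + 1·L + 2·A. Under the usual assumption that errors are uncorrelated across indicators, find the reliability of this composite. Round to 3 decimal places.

0.849

Var(C) = 2²·5.5² + 24.9² + 2²·16.4² + 2·[2·5.5·24.9·0.54 + 4·5.5·16.4·0.19 + 2·24.9·16.4·0.31] = 1816.85 + 939.282 = 2756.13.
Because errors are independent across components, Cov(Tᵢ,Tⱼ) = Cov(Xᵢ,Xⱼ); the off-diagonal part of the true-score variance is the same as above.
True-score variance = [2²·5.5²·0.81 + 24.9²·0.80 + 2²·16.4²·0.75] + 939.282 = 1400.9 + 939.282 = 2340.18.
Reliability = 2340.18 / 2756.13 = 0.849.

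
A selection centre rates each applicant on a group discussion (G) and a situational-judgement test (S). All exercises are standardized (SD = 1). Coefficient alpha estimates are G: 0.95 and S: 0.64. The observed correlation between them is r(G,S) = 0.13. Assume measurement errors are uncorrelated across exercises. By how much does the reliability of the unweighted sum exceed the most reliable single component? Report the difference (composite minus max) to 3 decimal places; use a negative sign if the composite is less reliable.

-0.131

Var(sum) = 2 + 0.26 = 2.26; true-score variance = 1.59 + 0.26 = 1.85; composite reliability = 0.8186.
Max component reliability = 0.9500.
Difference = 0.8186 − 0.9500 = -0.131.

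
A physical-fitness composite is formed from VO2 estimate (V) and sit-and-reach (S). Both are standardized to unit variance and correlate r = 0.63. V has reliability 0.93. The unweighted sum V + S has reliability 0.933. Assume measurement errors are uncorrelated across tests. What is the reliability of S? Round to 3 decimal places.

0.852

Var(V+S) = 2 + 2·0.63 = 3.260.
True-score variance = ρ_V + ρ_S + 2·0.63, so 0.933 = (0.93 + ρ_S + 1.26) / 3.260.
ρ_S = 0.933·3.260 − 0.93 − 1.26 = 0.852.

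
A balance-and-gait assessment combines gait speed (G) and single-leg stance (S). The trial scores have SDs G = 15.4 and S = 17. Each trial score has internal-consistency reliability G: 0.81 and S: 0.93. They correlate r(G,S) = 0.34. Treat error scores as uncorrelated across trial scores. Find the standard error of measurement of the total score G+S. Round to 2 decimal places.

8.08

Var(total) = 526.16 + 178.024 = 704.184.
True-score variance = 460.87 + 178.024 = 638.894, so reliability = 0.9073.
Error variance = 704.184 − 638.894 = 65.2904; SEM = √65.2904 = 8.08.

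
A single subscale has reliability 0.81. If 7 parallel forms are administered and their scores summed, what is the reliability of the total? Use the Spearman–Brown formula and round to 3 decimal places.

ρ_k = kρ / (1 + (k−1)ρ) = 7·0.81 / (1 + 6·0.81) = 5.670 / 5.860 = 0.968.

0.968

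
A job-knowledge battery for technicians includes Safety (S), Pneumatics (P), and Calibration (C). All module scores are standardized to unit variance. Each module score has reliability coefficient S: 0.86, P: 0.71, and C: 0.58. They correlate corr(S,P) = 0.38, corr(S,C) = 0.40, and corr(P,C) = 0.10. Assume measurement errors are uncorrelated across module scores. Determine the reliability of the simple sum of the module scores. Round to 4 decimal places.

Var(S+P+C) = 3 + 2·[0.38 + 0.40 + 0.10] = 3 + 1.76 = 4.76.
Under uncorrelated errors the observed covariances equal the true-score covariances, so only the own-variance terms attenuate.
True-score variance = [0.86 + 0.71 + 0.58] + 1.76 = 2.15 + 1.76 = 3.91.
Reliability = 3.91 / 4.76 = 0.8214.

0.8214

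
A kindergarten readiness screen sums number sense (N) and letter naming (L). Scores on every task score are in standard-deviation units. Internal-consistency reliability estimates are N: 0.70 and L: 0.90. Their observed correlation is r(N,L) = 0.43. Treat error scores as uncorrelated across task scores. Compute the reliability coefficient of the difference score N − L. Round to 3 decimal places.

Var(N−L) = 1 + 1 − 2·0.43 = 2 − 0.86 = 1.14.
Under uncorrelated errors the observed covariances equal the true-score covariances, so only the own-variance terms attenuate.
True-score variance = [0.70 + 0.90] − 0.86 = 1.6 − 0.86 = 0.74.
Reliability = 0.74 / 1.14 = 0.649.

0.649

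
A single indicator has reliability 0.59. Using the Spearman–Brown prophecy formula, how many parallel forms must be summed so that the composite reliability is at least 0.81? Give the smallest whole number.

3

k ≥ ρ*(1−ρ₁)/(ρ₁(1−ρ*)) = 0.81·0.41 / (0.59·0.19) = 2.963.
Smallest integer k = 3.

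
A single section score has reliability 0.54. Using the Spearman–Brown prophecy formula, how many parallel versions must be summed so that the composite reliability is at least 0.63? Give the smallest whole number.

k ≥ ρ*(1−ρ₁)/(ρ₁(1−ρ*)) = 0.63·0.46 / (0.54·0.37) = 1.450.
Smallest integer k = 2.

2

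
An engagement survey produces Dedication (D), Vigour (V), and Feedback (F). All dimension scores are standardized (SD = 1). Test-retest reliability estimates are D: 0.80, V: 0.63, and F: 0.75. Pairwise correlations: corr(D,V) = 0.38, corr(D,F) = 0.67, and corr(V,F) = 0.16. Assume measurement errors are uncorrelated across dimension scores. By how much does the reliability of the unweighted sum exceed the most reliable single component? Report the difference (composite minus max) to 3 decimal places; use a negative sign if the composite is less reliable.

0.049

Var(sum) = 3 + 2.42 = 5.42; true-score variance = 2.18 + 2.42 = 4.6; composite reliability = 0.8487.
Max component reliability = 0.8000.
Difference = 0.8487 − 0.8000 = 0.049.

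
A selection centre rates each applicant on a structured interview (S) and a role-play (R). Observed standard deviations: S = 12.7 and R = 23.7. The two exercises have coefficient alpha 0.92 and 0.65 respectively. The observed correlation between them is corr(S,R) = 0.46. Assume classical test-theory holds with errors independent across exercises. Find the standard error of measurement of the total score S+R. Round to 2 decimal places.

Var(total) = 722.98 + 276.911 = 999.891.
True-score variance = 513.485 + 276.911 = 790.396, so reliability = 0.7905.
Error variance = 999.891 − 790.396 = 209.495; SEM = √209.495 = 14.47.

14.47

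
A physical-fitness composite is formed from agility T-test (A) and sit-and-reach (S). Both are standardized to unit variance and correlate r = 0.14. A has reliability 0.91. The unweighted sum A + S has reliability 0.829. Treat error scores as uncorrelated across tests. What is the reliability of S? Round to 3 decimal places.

Var(A+S) = 2 + 2·0.14 = 2.280.
True-score variance = ρ_A + ρ_S + 2·0.14, so 0.829 = (0.91 + ρ_S + 0.28) / 2.280.
ρ_S = 0.829·2.280 − 0.91 − 0.28 = 0.700.

0.700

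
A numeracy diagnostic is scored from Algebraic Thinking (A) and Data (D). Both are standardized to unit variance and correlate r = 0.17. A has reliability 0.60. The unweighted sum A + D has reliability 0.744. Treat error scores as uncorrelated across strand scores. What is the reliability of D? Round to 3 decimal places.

0.801

Var(A+D) = 2 + 2·0.17 = 2.340.
True-score variance = ρ_A + ρ_D + 2·0.17, so 0.744 = (0.60 + ρ_D + 0.34) / 2.340.
ρ_D = 0.744·2.340 − 0.60 − 0.34 = 0.801.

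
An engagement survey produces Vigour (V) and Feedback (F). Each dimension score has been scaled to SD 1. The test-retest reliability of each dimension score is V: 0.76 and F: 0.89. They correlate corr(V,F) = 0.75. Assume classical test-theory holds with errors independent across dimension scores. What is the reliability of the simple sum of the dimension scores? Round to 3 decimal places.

Var(V+F) = 2 + 2·[0.75] = 2 + 1.5 = 3.5.
With uncorrelated errors the cross-covariances are all true-score covariance, so they carry over unchanged; only the diagonal terms shrink to ρᵢσᵢ².
True-score variance = [0.76 + 0.89] + 1.5 = 1.65 + 1.5 = 3.15.
Reliability = 3.15 / 3.5 = 0.900.

0.900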